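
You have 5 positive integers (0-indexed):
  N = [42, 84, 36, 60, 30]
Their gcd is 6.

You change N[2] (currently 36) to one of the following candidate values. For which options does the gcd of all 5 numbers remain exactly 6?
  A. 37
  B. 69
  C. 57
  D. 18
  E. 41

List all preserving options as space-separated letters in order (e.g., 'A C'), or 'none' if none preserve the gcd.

Old gcd = 6; gcd of others (without N[2]) = 6
New gcd for candidate v: gcd(6, v). Preserves old gcd iff gcd(6, v) = 6.
  Option A: v=37, gcd(6,37)=1 -> changes
  Option B: v=69, gcd(6,69)=3 -> changes
  Option C: v=57, gcd(6,57)=3 -> changes
  Option D: v=18, gcd(6,18)=6 -> preserves
  Option E: v=41, gcd(6,41)=1 -> changes

Answer: D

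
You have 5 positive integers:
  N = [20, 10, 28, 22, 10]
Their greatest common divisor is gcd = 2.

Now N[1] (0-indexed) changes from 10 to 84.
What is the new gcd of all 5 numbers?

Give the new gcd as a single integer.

Answer: 2

Derivation:
Numbers: [20, 10, 28, 22, 10], gcd = 2
Change: index 1, 10 -> 84
gcd of the OTHER numbers (without index 1): gcd([20, 28, 22, 10]) = 2
New gcd = gcd(g_others, new_val) = gcd(2, 84) = 2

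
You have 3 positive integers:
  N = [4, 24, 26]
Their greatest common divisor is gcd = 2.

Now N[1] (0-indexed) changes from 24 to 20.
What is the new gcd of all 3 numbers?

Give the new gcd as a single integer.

Answer: 2

Derivation:
Numbers: [4, 24, 26], gcd = 2
Change: index 1, 24 -> 20
gcd of the OTHER numbers (without index 1): gcd([4, 26]) = 2
New gcd = gcd(g_others, new_val) = gcd(2, 20) = 2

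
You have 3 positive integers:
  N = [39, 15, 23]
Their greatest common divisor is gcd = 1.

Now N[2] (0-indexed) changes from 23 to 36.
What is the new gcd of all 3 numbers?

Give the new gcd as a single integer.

Numbers: [39, 15, 23], gcd = 1
Change: index 2, 23 -> 36
gcd of the OTHER numbers (without index 2): gcd([39, 15]) = 3
New gcd = gcd(g_others, new_val) = gcd(3, 36) = 3

Answer: 3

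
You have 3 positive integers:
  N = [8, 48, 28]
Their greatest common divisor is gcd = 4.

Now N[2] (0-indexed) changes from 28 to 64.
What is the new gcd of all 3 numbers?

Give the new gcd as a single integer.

Answer: 8

Derivation:
Numbers: [8, 48, 28], gcd = 4
Change: index 2, 28 -> 64
gcd of the OTHER numbers (without index 2): gcd([8, 48]) = 8
New gcd = gcd(g_others, new_val) = gcd(8, 64) = 8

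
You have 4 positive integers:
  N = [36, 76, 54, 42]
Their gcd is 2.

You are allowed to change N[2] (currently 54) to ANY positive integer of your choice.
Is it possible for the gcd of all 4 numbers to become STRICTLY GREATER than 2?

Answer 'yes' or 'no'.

Answer: no

Derivation:
Current gcd = 2
gcd of all OTHER numbers (without N[2]=54): gcd([36, 76, 42]) = 2
The new gcd after any change is gcd(2, new_value).
This can be at most 2.
Since 2 = old gcd 2, the gcd can only stay the same or decrease.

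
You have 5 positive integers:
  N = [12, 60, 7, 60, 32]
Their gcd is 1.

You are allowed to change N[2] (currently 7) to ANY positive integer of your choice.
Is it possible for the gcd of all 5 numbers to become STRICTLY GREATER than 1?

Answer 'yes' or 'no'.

Answer: yes

Derivation:
Current gcd = 1
gcd of all OTHER numbers (without N[2]=7): gcd([12, 60, 60, 32]) = 4
The new gcd after any change is gcd(4, new_value).
This can be at most 4.
Since 4 > old gcd 1, the gcd CAN increase (e.g., set N[2] = 4).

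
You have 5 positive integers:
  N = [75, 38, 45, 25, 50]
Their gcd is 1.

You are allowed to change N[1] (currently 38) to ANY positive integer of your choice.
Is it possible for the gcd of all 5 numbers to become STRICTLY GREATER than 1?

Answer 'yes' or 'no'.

Answer: yes

Derivation:
Current gcd = 1
gcd of all OTHER numbers (without N[1]=38): gcd([75, 45, 25, 50]) = 5
The new gcd after any change is gcd(5, new_value).
This can be at most 5.
Since 5 > old gcd 1, the gcd CAN increase (e.g., set N[1] = 5).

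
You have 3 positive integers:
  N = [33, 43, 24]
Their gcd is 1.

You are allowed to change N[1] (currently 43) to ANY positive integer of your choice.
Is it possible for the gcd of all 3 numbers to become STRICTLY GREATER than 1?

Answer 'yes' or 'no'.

Current gcd = 1
gcd of all OTHER numbers (without N[1]=43): gcd([33, 24]) = 3
The new gcd after any change is gcd(3, new_value).
This can be at most 3.
Since 3 > old gcd 1, the gcd CAN increase (e.g., set N[1] = 3).

Answer: yes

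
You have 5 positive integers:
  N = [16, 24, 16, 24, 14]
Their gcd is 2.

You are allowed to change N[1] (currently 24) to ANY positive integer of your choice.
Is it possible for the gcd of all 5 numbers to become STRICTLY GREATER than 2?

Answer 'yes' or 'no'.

Current gcd = 2
gcd of all OTHER numbers (without N[1]=24): gcd([16, 16, 24, 14]) = 2
The new gcd after any change is gcd(2, new_value).
This can be at most 2.
Since 2 = old gcd 2, the gcd can only stay the same or decrease.

Answer: no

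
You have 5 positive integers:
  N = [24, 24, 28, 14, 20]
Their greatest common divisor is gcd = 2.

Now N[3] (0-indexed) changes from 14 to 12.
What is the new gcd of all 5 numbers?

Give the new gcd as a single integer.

Answer: 4

Derivation:
Numbers: [24, 24, 28, 14, 20], gcd = 2
Change: index 3, 14 -> 12
gcd of the OTHER numbers (without index 3): gcd([24, 24, 28, 20]) = 4
New gcd = gcd(g_others, new_val) = gcd(4, 12) = 4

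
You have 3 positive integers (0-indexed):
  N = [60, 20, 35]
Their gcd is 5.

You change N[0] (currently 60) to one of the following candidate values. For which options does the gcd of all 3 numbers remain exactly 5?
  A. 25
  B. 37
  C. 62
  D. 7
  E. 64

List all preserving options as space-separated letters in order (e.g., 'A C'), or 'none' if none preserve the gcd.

Answer: A

Derivation:
Old gcd = 5; gcd of others (without N[0]) = 5
New gcd for candidate v: gcd(5, v). Preserves old gcd iff gcd(5, v) = 5.
  Option A: v=25, gcd(5,25)=5 -> preserves
  Option B: v=37, gcd(5,37)=1 -> changes
  Option C: v=62, gcd(5,62)=1 -> changes
  Option D: v=7, gcd(5,7)=1 -> changes
  Option E: v=64, gcd(5,64)=1 -> changes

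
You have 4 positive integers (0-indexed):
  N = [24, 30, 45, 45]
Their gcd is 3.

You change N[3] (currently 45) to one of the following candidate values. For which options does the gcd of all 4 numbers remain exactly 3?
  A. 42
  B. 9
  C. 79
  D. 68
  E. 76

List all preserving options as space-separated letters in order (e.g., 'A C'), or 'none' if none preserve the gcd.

Old gcd = 3; gcd of others (without N[3]) = 3
New gcd for candidate v: gcd(3, v). Preserves old gcd iff gcd(3, v) = 3.
  Option A: v=42, gcd(3,42)=3 -> preserves
  Option B: v=9, gcd(3,9)=3 -> preserves
  Option C: v=79, gcd(3,79)=1 -> changes
  Option D: v=68, gcd(3,68)=1 -> changes
  Option E: v=76, gcd(3,76)=1 -> changes

Answer: A B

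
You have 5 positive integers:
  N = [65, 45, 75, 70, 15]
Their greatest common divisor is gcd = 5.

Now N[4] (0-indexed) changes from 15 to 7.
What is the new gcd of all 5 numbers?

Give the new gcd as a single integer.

Numbers: [65, 45, 75, 70, 15], gcd = 5
Change: index 4, 15 -> 7
gcd of the OTHER numbers (without index 4): gcd([65, 45, 75, 70]) = 5
New gcd = gcd(g_others, new_val) = gcd(5, 7) = 1

Answer: 1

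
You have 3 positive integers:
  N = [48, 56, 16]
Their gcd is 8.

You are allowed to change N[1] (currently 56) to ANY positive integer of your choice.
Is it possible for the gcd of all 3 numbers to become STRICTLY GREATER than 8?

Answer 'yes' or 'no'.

Answer: yes

Derivation:
Current gcd = 8
gcd of all OTHER numbers (without N[1]=56): gcd([48, 16]) = 16
The new gcd after any change is gcd(16, new_value).
This can be at most 16.
Since 16 > old gcd 8, the gcd CAN increase (e.g., set N[1] = 16).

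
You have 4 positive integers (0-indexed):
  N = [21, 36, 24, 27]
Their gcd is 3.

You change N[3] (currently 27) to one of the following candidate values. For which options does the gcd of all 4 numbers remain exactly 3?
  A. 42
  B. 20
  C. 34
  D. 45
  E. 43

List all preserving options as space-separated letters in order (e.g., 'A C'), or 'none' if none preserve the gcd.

Old gcd = 3; gcd of others (without N[3]) = 3
New gcd for candidate v: gcd(3, v). Preserves old gcd iff gcd(3, v) = 3.
  Option A: v=42, gcd(3,42)=3 -> preserves
  Option B: v=20, gcd(3,20)=1 -> changes
  Option C: v=34, gcd(3,34)=1 -> changes
  Option D: v=45, gcd(3,45)=3 -> preserves
  Option E: v=43, gcd(3,43)=1 -> changes

Answer: A D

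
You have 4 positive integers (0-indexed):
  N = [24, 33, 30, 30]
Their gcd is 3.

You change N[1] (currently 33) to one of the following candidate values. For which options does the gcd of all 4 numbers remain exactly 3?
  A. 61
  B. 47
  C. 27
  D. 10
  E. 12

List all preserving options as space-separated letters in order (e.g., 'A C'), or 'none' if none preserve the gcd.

Answer: C

Derivation:
Old gcd = 3; gcd of others (without N[1]) = 6
New gcd for candidate v: gcd(6, v). Preserves old gcd iff gcd(6, v) = 3.
  Option A: v=61, gcd(6,61)=1 -> changes
  Option B: v=47, gcd(6,47)=1 -> changes
  Option C: v=27, gcd(6,27)=3 -> preserves
  Option D: v=10, gcd(6,10)=2 -> changes
  Option E: v=12, gcd(6,12)=6 -> changes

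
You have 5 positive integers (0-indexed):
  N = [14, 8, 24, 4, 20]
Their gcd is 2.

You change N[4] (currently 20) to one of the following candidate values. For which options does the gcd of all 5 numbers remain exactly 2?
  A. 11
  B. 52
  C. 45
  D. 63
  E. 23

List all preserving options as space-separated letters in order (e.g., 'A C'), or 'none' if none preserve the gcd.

Answer: B

Derivation:
Old gcd = 2; gcd of others (without N[4]) = 2
New gcd for candidate v: gcd(2, v). Preserves old gcd iff gcd(2, v) = 2.
  Option A: v=11, gcd(2,11)=1 -> changes
  Option B: v=52, gcd(2,52)=2 -> preserves
  Option C: v=45, gcd(2,45)=1 -> changes
  Option D: v=63, gcd(2,63)=1 -> changes
  Option E: v=23, gcd(2,23)=1 -> changes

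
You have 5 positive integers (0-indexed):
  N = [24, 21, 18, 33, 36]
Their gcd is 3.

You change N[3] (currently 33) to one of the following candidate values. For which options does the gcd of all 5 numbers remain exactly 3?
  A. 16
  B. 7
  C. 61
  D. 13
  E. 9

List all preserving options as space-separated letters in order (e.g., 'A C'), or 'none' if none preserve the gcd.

Answer: E

Derivation:
Old gcd = 3; gcd of others (without N[3]) = 3
New gcd for candidate v: gcd(3, v). Preserves old gcd iff gcd(3, v) = 3.
  Option A: v=16, gcd(3,16)=1 -> changes
  Option B: v=7, gcd(3,7)=1 -> changes
  Option C: v=61, gcd(3,61)=1 -> changes
  Option D: v=13, gcd(3,13)=1 -> changes
  Option E: v=9, gcd(3,9)=3 -> preserves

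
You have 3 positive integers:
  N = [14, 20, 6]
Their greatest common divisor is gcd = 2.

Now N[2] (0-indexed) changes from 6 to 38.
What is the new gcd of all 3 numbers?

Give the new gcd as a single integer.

Answer: 2

Derivation:
Numbers: [14, 20, 6], gcd = 2
Change: index 2, 6 -> 38
gcd of the OTHER numbers (without index 2): gcd([14, 20]) = 2
New gcd = gcd(g_others, new_val) = gcd(2, 38) = 2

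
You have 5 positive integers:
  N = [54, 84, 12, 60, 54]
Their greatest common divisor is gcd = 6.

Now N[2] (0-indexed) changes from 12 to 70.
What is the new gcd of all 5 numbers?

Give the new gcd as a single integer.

Answer: 2

Derivation:
Numbers: [54, 84, 12, 60, 54], gcd = 6
Change: index 2, 12 -> 70
gcd of the OTHER numbers (without index 2): gcd([54, 84, 60, 54]) = 6
New gcd = gcd(g_others, new_val) = gcd(6, 70) = 2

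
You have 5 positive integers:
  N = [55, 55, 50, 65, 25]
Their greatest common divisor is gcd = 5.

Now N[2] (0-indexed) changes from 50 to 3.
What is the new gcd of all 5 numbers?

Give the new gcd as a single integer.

Answer: 1

Derivation:
Numbers: [55, 55, 50, 65, 25], gcd = 5
Change: index 2, 50 -> 3
gcd of the OTHER numbers (without index 2): gcd([55, 55, 65, 25]) = 5
New gcd = gcd(g_others, new_val) = gcd(5, 3) = 1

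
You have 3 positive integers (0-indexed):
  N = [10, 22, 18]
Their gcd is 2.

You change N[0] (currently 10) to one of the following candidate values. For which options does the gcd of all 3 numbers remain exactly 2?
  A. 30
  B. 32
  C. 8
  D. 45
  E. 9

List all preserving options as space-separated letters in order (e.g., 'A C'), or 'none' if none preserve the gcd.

Answer: A B C

Derivation:
Old gcd = 2; gcd of others (without N[0]) = 2
New gcd for candidate v: gcd(2, v). Preserves old gcd iff gcd(2, v) = 2.
  Option A: v=30, gcd(2,30)=2 -> preserves
  Option B: v=32, gcd(2,32)=2 -> preserves
  Option C: v=8, gcd(2,8)=2 -> preserves
  Option D: v=45, gcd(2,45)=1 -> changes
  Option E: v=9, gcd(2,9)=1 -> changes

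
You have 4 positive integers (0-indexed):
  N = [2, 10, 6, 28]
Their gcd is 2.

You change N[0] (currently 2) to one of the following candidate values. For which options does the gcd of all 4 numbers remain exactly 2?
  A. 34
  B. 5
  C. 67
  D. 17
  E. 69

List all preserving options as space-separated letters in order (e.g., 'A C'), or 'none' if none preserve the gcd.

Answer: A

Derivation:
Old gcd = 2; gcd of others (without N[0]) = 2
New gcd for candidate v: gcd(2, v). Preserves old gcd iff gcd(2, v) = 2.
  Option A: v=34, gcd(2,34)=2 -> preserves
  Option B: v=5, gcd(2,5)=1 -> changes
  Option C: v=67, gcd(2,67)=1 -> changes
  Option D: v=17, gcd(2,17)=1 -> changes
  Option E: v=69, gcd(2,69)=1 -> changes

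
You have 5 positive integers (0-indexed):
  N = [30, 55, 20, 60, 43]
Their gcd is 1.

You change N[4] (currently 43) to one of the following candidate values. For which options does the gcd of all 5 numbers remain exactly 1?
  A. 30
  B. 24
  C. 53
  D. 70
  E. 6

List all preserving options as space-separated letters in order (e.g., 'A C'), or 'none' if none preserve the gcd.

Answer: B C E

Derivation:
Old gcd = 1; gcd of others (without N[4]) = 5
New gcd for candidate v: gcd(5, v). Preserves old gcd iff gcd(5, v) = 1.
  Option A: v=30, gcd(5,30)=5 -> changes
  Option B: v=24, gcd(5,24)=1 -> preserves
  Option C: v=53, gcd(5,53)=1 -> preserves
  Option D: v=70, gcd(5,70)=5 -> changes
  Option E: v=6, gcd(5,6)=1 -> preserves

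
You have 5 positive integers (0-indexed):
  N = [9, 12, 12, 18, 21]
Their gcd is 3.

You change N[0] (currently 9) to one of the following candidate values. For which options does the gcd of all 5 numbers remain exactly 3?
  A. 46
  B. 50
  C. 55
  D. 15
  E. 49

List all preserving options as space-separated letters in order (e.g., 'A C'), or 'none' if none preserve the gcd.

Old gcd = 3; gcd of others (without N[0]) = 3
New gcd for candidate v: gcd(3, v). Preserves old gcd iff gcd(3, v) = 3.
  Option A: v=46, gcd(3,46)=1 -> changes
  Option B: v=50, gcd(3,50)=1 -> changes
  Option C: v=55, gcd(3,55)=1 -> changes
  Option D: v=15, gcd(3,15)=3 -> preserves
  Option E: v=49, gcd(3,49)=1 -> changes

Answer: D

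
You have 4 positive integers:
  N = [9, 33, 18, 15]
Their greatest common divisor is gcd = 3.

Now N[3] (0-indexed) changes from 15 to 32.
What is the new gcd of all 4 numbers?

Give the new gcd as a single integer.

Numbers: [9, 33, 18, 15], gcd = 3
Change: index 3, 15 -> 32
gcd of the OTHER numbers (without index 3): gcd([9, 33, 18]) = 3
New gcd = gcd(g_others, new_val) = gcd(3, 32) = 1

Answer: 1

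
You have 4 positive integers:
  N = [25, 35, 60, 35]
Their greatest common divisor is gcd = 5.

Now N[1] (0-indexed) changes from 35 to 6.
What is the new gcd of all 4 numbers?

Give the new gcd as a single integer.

Numbers: [25, 35, 60, 35], gcd = 5
Change: index 1, 35 -> 6
gcd of the OTHER numbers (without index 1): gcd([25, 60, 35]) = 5
New gcd = gcd(g_others, new_val) = gcd(5, 6) = 1

Answer: 1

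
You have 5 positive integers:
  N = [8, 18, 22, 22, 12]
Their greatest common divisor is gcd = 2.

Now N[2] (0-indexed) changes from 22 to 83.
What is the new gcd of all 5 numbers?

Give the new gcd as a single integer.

Answer: 1

Derivation:
Numbers: [8, 18, 22, 22, 12], gcd = 2
Change: index 2, 22 -> 83
gcd of the OTHER numbers (without index 2): gcd([8, 18, 22, 12]) = 2
New gcd = gcd(g_others, new_val) = gcd(2, 83) = 1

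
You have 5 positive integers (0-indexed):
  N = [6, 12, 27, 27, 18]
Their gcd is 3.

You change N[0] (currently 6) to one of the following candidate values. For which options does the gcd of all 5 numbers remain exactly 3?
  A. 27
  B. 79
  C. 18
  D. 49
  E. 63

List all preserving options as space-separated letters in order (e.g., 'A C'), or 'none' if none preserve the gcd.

Old gcd = 3; gcd of others (without N[0]) = 3
New gcd for candidate v: gcd(3, v). Preserves old gcd iff gcd(3, v) = 3.
  Option A: v=27, gcd(3,27)=3 -> preserves
  Option B: v=79, gcd(3,79)=1 -> changes
  Option C: v=18, gcd(3,18)=3 -> preserves
  Option D: v=49, gcd(3,49)=1 -> changes
  Option E: v=63, gcd(3,63)=3 -> preserves

Answer: A C E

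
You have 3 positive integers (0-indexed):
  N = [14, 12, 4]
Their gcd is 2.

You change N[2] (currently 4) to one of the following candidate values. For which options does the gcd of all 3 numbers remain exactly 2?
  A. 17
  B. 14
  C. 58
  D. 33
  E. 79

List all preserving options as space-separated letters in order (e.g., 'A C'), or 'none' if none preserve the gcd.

Answer: B C

Derivation:
Old gcd = 2; gcd of others (without N[2]) = 2
New gcd for candidate v: gcd(2, v). Preserves old gcd iff gcd(2, v) = 2.
  Option A: v=17, gcd(2,17)=1 -> changes
  Option B: v=14, gcd(2,14)=2 -> preserves
  Option C: v=58, gcd(2,58)=2 -> preserves
  Option D: v=33, gcd(2,33)=1 -> changes
  Option E: v=79, gcd(2,79)=1 -> changes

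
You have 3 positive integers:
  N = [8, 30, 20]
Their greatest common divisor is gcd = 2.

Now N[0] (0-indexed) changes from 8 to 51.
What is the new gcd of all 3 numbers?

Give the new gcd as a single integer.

Numbers: [8, 30, 20], gcd = 2
Change: index 0, 8 -> 51
gcd of the OTHER numbers (without index 0): gcd([30, 20]) = 10
New gcd = gcd(g_others, new_val) = gcd(10, 51) = 1

Answer: 1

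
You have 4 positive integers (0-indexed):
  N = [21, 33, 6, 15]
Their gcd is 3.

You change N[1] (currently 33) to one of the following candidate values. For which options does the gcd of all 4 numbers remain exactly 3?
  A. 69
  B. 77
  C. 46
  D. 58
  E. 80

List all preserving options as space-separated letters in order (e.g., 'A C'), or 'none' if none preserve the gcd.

Answer: A

Derivation:
Old gcd = 3; gcd of others (without N[1]) = 3
New gcd for candidate v: gcd(3, v). Preserves old gcd iff gcd(3, v) = 3.
  Option A: v=69, gcd(3,69)=3 -> preserves
  Option B: v=77, gcd(3,77)=1 -> changes
  Option C: v=46, gcd(3,46)=1 -> changes
  Option D: v=58, gcd(3,58)=1 -> changes
  Option E: v=80, gcd(3,80)=1 -> changes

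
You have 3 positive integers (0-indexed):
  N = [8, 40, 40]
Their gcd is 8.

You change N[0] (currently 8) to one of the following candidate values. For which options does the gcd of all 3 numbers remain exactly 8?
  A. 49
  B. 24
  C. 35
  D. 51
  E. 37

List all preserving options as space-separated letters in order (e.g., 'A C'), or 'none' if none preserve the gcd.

Old gcd = 8; gcd of others (without N[0]) = 40
New gcd for candidate v: gcd(40, v). Preserves old gcd iff gcd(40, v) = 8.
  Option A: v=49, gcd(40,49)=1 -> changes
  Option B: v=24, gcd(40,24)=8 -> preserves
  Option C: v=35, gcd(40,35)=5 -> changes
  Option D: v=51, gcd(40,51)=1 -> changes
  Option E: v=37, gcd(40,37)=1 -> changes

Answer: B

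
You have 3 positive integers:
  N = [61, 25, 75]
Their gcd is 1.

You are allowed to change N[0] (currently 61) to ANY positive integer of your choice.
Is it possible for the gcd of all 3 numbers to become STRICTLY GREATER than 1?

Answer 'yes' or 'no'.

Answer: yes

Derivation:
Current gcd = 1
gcd of all OTHER numbers (without N[0]=61): gcd([25, 75]) = 25
The new gcd after any change is gcd(25, new_value).
This can be at most 25.
Since 25 > old gcd 1, the gcd CAN increase (e.g., set N[0] = 25).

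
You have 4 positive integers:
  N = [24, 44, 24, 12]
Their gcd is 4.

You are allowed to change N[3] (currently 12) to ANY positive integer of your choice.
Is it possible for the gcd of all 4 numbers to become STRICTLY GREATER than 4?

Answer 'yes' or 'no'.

Current gcd = 4
gcd of all OTHER numbers (without N[3]=12): gcd([24, 44, 24]) = 4
The new gcd after any change is gcd(4, new_value).
This can be at most 4.
Since 4 = old gcd 4, the gcd can only stay the same or decrease.

Answer: no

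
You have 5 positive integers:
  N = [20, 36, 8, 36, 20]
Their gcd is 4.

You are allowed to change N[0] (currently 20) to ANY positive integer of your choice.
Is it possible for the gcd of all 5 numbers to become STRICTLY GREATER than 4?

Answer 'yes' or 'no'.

Current gcd = 4
gcd of all OTHER numbers (without N[0]=20): gcd([36, 8, 36, 20]) = 4
The new gcd after any change is gcd(4, new_value).
This can be at most 4.
Since 4 = old gcd 4, the gcd can only stay the same or decrease.

Answer: no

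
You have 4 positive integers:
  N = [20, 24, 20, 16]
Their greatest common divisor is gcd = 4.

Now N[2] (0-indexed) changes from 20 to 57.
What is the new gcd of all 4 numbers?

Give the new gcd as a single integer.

Numbers: [20, 24, 20, 16], gcd = 4
Change: index 2, 20 -> 57
gcd of the OTHER numbers (without index 2): gcd([20, 24, 16]) = 4
New gcd = gcd(g_others, new_val) = gcd(4, 57) = 1

Answer: 1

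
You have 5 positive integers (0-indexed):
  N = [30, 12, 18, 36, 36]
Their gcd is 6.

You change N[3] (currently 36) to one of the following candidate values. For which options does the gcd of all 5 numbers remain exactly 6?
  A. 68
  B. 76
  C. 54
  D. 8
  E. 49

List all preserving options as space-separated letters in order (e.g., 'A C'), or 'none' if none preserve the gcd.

Old gcd = 6; gcd of others (without N[3]) = 6
New gcd for candidate v: gcd(6, v). Preserves old gcd iff gcd(6, v) = 6.
  Option A: v=68, gcd(6,68)=2 -> changes
  Option B: v=76, gcd(6,76)=2 -> changes
  Option C: v=54, gcd(6,54)=6 -> preserves
  Option D: v=8, gcd(6,8)=2 -> changes
  Option E: v=49, gcd(6,49)=1 -> changes

Answer: C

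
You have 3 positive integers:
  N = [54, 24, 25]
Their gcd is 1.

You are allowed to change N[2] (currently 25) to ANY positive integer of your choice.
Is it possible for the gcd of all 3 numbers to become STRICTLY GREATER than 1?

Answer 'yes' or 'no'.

Answer: yes

Derivation:
Current gcd = 1
gcd of all OTHER numbers (without N[2]=25): gcd([54, 24]) = 6
The new gcd after any change is gcd(6, new_value).
This can be at most 6.
Since 6 > old gcd 1, the gcd CAN increase (e.g., set N[2] = 6).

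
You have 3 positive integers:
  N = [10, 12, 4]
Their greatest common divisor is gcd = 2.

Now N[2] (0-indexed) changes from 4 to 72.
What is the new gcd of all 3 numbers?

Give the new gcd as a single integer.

Numbers: [10, 12, 4], gcd = 2
Change: index 2, 4 -> 72
gcd of the OTHER numbers (without index 2): gcd([10, 12]) = 2
New gcd = gcd(g_others, new_val) = gcd(2, 72) = 2

Answer: 2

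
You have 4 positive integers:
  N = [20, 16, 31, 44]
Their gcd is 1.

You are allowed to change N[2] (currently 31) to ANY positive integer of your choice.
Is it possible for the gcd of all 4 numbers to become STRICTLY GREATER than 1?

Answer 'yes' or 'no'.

Current gcd = 1
gcd of all OTHER numbers (without N[2]=31): gcd([20, 16, 44]) = 4
The new gcd after any change is gcd(4, new_value).
This can be at most 4.
Since 4 > old gcd 1, the gcd CAN increase (e.g., set N[2] = 4).

Answer: yes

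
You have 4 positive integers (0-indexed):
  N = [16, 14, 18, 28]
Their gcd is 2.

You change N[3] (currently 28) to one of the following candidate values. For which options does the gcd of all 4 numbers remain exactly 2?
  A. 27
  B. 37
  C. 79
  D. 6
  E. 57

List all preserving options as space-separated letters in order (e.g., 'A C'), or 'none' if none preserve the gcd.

Old gcd = 2; gcd of others (without N[3]) = 2
New gcd for candidate v: gcd(2, v). Preserves old gcd iff gcd(2, v) = 2.
  Option A: v=27, gcd(2,27)=1 -> changes
  Option B: v=37, gcd(2,37)=1 -> changes
  Option C: v=79, gcd(2,79)=1 -> changes
  Option D: v=6, gcd(2,6)=2 -> preserves
  Option E: v=57, gcd(2,57)=1 -> changes

Answer: D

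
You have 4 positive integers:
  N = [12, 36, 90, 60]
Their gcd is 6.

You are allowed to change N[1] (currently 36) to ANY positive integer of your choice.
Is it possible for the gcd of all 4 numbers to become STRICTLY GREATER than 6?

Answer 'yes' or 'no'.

Answer: no

Derivation:
Current gcd = 6
gcd of all OTHER numbers (without N[1]=36): gcd([12, 90, 60]) = 6
The new gcd after any change is gcd(6, new_value).
This can be at most 6.
Since 6 = old gcd 6, the gcd can only stay the same or decrease.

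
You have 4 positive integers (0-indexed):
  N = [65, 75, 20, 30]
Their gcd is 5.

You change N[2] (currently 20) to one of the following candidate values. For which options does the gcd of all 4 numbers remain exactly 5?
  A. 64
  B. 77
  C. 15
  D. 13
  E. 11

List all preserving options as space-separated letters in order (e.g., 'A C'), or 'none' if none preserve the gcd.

Answer: C

Derivation:
Old gcd = 5; gcd of others (without N[2]) = 5
New gcd for candidate v: gcd(5, v). Preserves old gcd iff gcd(5, v) = 5.
  Option A: v=64, gcd(5,64)=1 -> changes
  Option B: v=77, gcd(5,77)=1 -> changes
  Option C: v=15, gcd(5,15)=5 -> preserves
  Option D: v=13, gcd(5,13)=1 -> changes
  Option E: v=11, gcd(5,11)=1 -> changes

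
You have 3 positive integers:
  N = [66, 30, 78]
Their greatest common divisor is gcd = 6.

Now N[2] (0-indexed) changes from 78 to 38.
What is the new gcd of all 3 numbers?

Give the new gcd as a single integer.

Numbers: [66, 30, 78], gcd = 6
Change: index 2, 78 -> 38
gcd of the OTHER numbers (without index 2): gcd([66, 30]) = 6
New gcd = gcd(g_others, new_val) = gcd(6, 38) = 2

Answer: 2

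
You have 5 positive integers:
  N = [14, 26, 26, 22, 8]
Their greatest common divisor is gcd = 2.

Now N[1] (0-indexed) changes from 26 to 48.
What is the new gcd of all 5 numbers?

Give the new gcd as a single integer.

Answer: 2

Derivation:
Numbers: [14, 26, 26, 22, 8], gcd = 2
Change: index 1, 26 -> 48
gcd of the OTHER numbers (without index 1): gcd([14, 26, 22, 8]) = 2
New gcd = gcd(g_others, new_val) = gcd(2, 48) = 2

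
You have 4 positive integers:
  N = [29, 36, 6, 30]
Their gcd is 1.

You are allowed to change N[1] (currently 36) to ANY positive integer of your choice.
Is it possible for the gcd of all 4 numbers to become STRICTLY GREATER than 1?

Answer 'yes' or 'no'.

Current gcd = 1
gcd of all OTHER numbers (without N[1]=36): gcd([29, 6, 30]) = 1
The new gcd after any change is gcd(1, new_value).
This can be at most 1.
Since 1 = old gcd 1, the gcd can only stay the same or decrease.

Answer: no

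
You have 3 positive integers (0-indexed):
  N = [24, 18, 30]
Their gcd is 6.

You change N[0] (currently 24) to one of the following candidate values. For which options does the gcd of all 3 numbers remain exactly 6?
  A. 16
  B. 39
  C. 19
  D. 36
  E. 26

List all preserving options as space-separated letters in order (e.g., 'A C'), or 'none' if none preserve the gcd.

Old gcd = 6; gcd of others (without N[0]) = 6
New gcd for candidate v: gcd(6, v). Preserves old gcd iff gcd(6, v) = 6.
  Option A: v=16, gcd(6,16)=2 -> changes
  Option B: v=39, gcd(6,39)=3 -> changes
  Option C: v=19, gcd(6,19)=1 -> changes
  Option D: v=36, gcd(6,36)=6 -> preserves
  Option E: v=26, gcd(6,26)=2 -> changes

Answer: D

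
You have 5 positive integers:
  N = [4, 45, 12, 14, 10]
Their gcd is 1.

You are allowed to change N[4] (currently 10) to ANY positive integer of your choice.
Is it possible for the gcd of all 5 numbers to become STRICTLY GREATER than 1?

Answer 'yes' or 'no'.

Current gcd = 1
gcd of all OTHER numbers (without N[4]=10): gcd([4, 45, 12, 14]) = 1
The new gcd after any change is gcd(1, new_value).
This can be at most 1.
Since 1 = old gcd 1, the gcd can only stay the same or decrease.

Answer: no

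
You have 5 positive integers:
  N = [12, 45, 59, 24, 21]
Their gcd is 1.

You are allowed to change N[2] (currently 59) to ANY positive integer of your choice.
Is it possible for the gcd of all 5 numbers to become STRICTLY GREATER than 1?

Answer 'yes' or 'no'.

Current gcd = 1
gcd of all OTHER numbers (without N[2]=59): gcd([12, 45, 24, 21]) = 3
The new gcd after any change is gcd(3, new_value).
This can be at most 3.
Since 3 > old gcd 1, the gcd CAN increase (e.g., set N[2] = 3).

Answer: yes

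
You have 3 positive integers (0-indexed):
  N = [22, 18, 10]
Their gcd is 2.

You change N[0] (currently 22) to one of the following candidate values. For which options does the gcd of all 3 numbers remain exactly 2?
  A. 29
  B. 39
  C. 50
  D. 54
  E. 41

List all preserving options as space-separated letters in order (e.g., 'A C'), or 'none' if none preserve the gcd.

Old gcd = 2; gcd of others (without N[0]) = 2
New gcd for candidate v: gcd(2, v). Preserves old gcd iff gcd(2, v) = 2.
  Option A: v=29, gcd(2,29)=1 -> changes
  Option B: v=39, gcd(2,39)=1 -> changes
  Option C: v=50, gcd(2,50)=2 -> preserves
  Option D: v=54, gcd(2,54)=2 -> preserves
  Option E: v=41, gcd(2,41)=1 -> changes

Answer: C D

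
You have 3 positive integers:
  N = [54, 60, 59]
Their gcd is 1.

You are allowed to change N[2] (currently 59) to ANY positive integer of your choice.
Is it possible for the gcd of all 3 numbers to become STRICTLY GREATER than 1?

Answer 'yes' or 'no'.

Answer: yes

Derivation:
Current gcd = 1
gcd of all OTHER numbers (without N[2]=59): gcd([54, 60]) = 6
The new gcd after any change is gcd(6, new_value).
This can be at most 6.
Since 6 > old gcd 1, the gcd CAN increase (e.g., set N[2] = 6).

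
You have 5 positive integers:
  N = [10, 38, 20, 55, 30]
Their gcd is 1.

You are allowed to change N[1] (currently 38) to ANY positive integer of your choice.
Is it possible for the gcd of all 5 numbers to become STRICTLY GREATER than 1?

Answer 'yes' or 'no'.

Current gcd = 1
gcd of all OTHER numbers (without N[1]=38): gcd([10, 20, 55, 30]) = 5
The new gcd after any change is gcd(5, new_value).
This can be at most 5.
Since 5 > old gcd 1, the gcd CAN increase (e.g., set N[1] = 5).

Answer: yes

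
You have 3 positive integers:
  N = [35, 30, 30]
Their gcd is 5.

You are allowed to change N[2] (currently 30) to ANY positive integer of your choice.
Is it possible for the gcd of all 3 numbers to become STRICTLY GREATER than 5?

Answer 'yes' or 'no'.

Answer: no

Derivation:
Current gcd = 5
gcd of all OTHER numbers (without N[2]=30): gcd([35, 30]) = 5
The new gcd after any change is gcd(5, new_value).
This can be at most 5.
Since 5 = old gcd 5, the gcd can only stay the same or decrease.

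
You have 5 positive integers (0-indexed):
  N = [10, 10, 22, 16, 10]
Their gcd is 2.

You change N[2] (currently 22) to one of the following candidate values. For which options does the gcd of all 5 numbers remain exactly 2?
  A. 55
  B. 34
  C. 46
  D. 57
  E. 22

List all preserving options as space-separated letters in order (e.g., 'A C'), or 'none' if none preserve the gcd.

Old gcd = 2; gcd of others (without N[2]) = 2
New gcd for candidate v: gcd(2, v). Preserves old gcd iff gcd(2, v) = 2.
  Option A: v=55, gcd(2,55)=1 -> changes
  Option B: v=34, gcd(2,34)=2 -> preserves
  Option C: v=46, gcd(2,46)=2 -> preserves
  Option D: v=57, gcd(2,57)=1 -> changes
  Option E: v=22, gcd(2,22)=2 -> preserves

Answer: B C E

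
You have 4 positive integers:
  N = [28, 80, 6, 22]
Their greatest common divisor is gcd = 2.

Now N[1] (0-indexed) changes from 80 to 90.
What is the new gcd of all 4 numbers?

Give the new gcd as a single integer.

Answer: 2

Derivation:
Numbers: [28, 80, 6, 22], gcd = 2
Change: index 1, 80 -> 90
gcd of the OTHER numbers (without index 1): gcd([28, 6, 22]) = 2
New gcd = gcd(g_others, new_val) = gcd(2, 90) = 2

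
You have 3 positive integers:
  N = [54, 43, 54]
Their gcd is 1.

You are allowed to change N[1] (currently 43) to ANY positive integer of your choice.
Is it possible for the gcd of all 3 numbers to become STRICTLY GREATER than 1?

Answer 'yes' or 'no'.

Current gcd = 1
gcd of all OTHER numbers (without N[1]=43): gcd([54, 54]) = 54
The new gcd after any change is gcd(54, new_value).
This can be at most 54.
Since 54 > old gcd 1, the gcd CAN increase (e.g., set N[1] = 54).

Answer: yes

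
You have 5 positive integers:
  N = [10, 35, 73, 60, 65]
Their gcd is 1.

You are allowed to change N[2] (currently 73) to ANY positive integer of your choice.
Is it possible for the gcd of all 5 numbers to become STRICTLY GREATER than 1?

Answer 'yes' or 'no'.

Answer: yes

Derivation:
Current gcd = 1
gcd of all OTHER numbers (without N[2]=73): gcd([10, 35, 60, 65]) = 5
The new gcd after any change is gcd(5, new_value).
This can be at most 5.
Since 5 > old gcd 1, the gcd CAN increase (e.g., set N[2] = 5).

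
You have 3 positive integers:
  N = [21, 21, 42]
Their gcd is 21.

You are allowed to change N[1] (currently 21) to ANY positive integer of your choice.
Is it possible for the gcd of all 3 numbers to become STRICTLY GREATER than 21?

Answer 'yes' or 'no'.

Current gcd = 21
gcd of all OTHER numbers (without N[1]=21): gcd([21, 42]) = 21
The new gcd after any change is gcd(21, new_value).
This can be at most 21.
Since 21 = old gcd 21, the gcd can only stay the same or decrease.

Answer: no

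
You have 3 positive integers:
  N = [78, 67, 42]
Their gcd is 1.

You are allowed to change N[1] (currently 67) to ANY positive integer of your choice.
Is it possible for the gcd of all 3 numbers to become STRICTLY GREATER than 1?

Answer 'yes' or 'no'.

Current gcd = 1
gcd of all OTHER numbers (without N[1]=67): gcd([78, 42]) = 6
The new gcd after any change is gcd(6, new_value).
This can be at most 6.
Since 6 > old gcd 1, the gcd CAN increase (e.g., set N[1] = 6).

Answer: yes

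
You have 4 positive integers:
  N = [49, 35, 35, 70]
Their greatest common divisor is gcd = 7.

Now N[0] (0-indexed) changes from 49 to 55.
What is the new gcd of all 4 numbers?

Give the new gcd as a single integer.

Numbers: [49, 35, 35, 70], gcd = 7
Change: index 0, 49 -> 55
gcd of the OTHER numbers (without index 0): gcd([35, 35, 70]) = 35
New gcd = gcd(g_others, new_val) = gcd(35, 55) = 5

Answer: 5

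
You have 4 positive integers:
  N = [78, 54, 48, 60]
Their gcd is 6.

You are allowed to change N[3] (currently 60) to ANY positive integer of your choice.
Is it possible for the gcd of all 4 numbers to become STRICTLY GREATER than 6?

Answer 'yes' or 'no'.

Current gcd = 6
gcd of all OTHER numbers (without N[3]=60): gcd([78, 54, 48]) = 6
The new gcd after any change is gcd(6, new_value).
This can be at most 6.
Since 6 = old gcd 6, the gcd can only stay the same or decrease.

Answer: no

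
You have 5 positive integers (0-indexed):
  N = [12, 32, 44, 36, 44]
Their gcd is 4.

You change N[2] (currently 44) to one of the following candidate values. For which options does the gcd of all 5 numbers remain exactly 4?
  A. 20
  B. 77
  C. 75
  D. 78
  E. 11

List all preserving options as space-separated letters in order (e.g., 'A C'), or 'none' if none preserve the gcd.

Answer: A

Derivation:
Old gcd = 4; gcd of others (without N[2]) = 4
New gcd for candidate v: gcd(4, v). Preserves old gcd iff gcd(4, v) = 4.
  Option A: v=20, gcd(4,20)=4 -> preserves
  Option B: v=77, gcd(4,77)=1 -> changes
  Option C: v=75, gcd(4,75)=1 -> changes
  Option D: v=78, gcd(4,78)=2 -> changes
  Option E: v=11, gcd(4,11)=1 -> changes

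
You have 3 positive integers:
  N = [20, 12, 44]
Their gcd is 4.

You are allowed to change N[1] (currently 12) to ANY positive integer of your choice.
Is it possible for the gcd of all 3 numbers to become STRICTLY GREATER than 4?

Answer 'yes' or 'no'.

Current gcd = 4
gcd of all OTHER numbers (without N[1]=12): gcd([20, 44]) = 4
The new gcd after any change is gcd(4, new_value).
This can be at most 4.
Since 4 = old gcd 4, the gcd can only stay the same or decrease.

Answer: no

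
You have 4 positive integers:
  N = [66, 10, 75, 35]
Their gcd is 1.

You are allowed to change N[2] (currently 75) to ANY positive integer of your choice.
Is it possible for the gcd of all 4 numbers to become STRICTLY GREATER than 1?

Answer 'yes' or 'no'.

Current gcd = 1
gcd of all OTHER numbers (without N[2]=75): gcd([66, 10, 35]) = 1
The new gcd after any change is gcd(1, new_value).
This can be at most 1.
Since 1 = old gcd 1, the gcd can only stay the same or decrease.

Answer: no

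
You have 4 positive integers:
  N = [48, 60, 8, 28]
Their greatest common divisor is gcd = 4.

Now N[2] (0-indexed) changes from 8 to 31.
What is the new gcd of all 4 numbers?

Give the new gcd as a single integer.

Answer: 1

Derivation:
Numbers: [48, 60, 8, 28], gcd = 4
Change: index 2, 8 -> 31
gcd of the OTHER numbers (without index 2): gcd([48, 60, 28]) = 4
New gcd = gcd(g_others, new_val) = gcd(4, 31) = 1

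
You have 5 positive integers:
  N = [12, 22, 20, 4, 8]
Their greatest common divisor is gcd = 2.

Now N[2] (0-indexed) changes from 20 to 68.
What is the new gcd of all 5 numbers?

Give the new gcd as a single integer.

Numbers: [12, 22, 20, 4, 8], gcd = 2
Change: index 2, 20 -> 68
gcd of the OTHER numbers (without index 2): gcd([12, 22, 4, 8]) = 2
New gcd = gcd(g_others, new_val) = gcd(2, 68) = 2

Answer: 2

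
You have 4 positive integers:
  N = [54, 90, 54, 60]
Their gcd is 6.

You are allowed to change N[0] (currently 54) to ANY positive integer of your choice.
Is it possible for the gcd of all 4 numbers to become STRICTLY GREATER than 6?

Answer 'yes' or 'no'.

Current gcd = 6
gcd of all OTHER numbers (without N[0]=54): gcd([90, 54, 60]) = 6
The new gcd after any change is gcd(6, new_value).
This can be at most 6.
Since 6 = old gcd 6, the gcd can only stay the same or decrease.

Answer: no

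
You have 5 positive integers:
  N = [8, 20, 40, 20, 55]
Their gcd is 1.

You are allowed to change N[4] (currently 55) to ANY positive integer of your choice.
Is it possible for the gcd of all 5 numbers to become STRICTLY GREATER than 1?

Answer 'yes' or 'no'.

Current gcd = 1
gcd of all OTHER numbers (without N[4]=55): gcd([8, 20, 40, 20]) = 4
The new gcd after any change is gcd(4, new_value).
This can be at most 4.
Since 4 > old gcd 1, the gcd CAN increase (e.g., set N[4] = 4).

Answer: yes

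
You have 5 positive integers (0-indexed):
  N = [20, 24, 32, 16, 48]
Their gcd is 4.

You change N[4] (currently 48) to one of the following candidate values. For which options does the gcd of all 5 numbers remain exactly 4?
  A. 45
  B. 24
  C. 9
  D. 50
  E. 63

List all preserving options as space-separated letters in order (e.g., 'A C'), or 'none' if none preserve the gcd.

Old gcd = 4; gcd of others (without N[4]) = 4
New gcd for candidate v: gcd(4, v). Preserves old gcd iff gcd(4, v) = 4.
  Option A: v=45, gcd(4,45)=1 -> changes
  Option B: v=24, gcd(4,24)=4 -> preserves
  Option C: v=9, gcd(4,9)=1 -> changes
  Option D: v=50, gcd(4,50)=2 -> changes
  Option E: v=63, gcd(4,63)=1 -> changes

Answer: B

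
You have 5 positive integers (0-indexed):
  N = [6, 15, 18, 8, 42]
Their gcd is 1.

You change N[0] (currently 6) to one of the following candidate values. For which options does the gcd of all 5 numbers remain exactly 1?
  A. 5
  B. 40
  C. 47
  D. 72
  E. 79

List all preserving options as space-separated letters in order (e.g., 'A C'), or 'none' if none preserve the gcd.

Old gcd = 1; gcd of others (without N[0]) = 1
New gcd for candidate v: gcd(1, v). Preserves old gcd iff gcd(1, v) = 1.
  Option A: v=5, gcd(1,5)=1 -> preserves
  Option B: v=40, gcd(1,40)=1 -> preserves
  Option C: v=47, gcd(1,47)=1 -> preserves
  Option D: v=72, gcd(1,72)=1 -> preserves
  Option E: v=79, gcd(1,79)=1 -> preserves

Answer: A B C D E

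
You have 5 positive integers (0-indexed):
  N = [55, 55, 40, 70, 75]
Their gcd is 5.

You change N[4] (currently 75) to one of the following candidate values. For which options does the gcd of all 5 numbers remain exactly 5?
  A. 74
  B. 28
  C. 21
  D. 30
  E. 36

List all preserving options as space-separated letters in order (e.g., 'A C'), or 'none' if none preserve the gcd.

Answer: D

Derivation:
Old gcd = 5; gcd of others (without N[4]) = 5
New gcd for candidate v: gcd(5, v). Preserves old gcd iff gcd(5, v) = 5.
  Option A: v=74, gcd(5,74)=1 -> changes
  Option B: v=28, gcd(5,28)=1 -> changes
  Option C: v=21, gcd(5,21)=1 -> changes
  Option D: v=30, gcd(5,30)=5 -> preserves
  Option E: v=36, gcd(5,36)=1 -> changes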